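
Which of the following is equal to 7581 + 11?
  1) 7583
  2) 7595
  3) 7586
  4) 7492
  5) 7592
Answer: 5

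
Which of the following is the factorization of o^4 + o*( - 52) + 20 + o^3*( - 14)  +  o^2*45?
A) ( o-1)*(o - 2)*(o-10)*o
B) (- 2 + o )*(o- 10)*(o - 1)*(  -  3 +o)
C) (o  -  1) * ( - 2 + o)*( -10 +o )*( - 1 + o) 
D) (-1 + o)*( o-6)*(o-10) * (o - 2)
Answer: C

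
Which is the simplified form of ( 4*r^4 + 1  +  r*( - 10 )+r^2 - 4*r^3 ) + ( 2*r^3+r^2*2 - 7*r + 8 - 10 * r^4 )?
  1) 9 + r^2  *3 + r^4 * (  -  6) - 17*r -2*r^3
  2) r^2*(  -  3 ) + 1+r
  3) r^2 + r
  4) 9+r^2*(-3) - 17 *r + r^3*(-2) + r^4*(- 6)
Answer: 1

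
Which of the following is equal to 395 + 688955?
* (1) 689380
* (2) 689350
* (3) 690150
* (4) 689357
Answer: 2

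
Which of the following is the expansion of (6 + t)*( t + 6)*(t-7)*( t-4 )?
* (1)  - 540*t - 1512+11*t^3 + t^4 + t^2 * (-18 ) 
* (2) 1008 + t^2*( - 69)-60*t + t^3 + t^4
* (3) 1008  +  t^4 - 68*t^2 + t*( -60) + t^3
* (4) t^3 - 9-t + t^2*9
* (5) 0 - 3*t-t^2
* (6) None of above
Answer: 3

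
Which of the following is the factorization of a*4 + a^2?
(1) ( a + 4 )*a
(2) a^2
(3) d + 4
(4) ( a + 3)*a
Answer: 1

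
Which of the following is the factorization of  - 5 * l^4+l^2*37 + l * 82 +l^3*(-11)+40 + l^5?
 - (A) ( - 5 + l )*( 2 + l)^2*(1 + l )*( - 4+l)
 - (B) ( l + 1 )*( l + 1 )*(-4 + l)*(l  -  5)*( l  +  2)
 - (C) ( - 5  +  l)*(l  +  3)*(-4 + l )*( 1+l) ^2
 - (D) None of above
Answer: B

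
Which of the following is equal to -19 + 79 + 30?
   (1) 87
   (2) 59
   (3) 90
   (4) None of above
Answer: 3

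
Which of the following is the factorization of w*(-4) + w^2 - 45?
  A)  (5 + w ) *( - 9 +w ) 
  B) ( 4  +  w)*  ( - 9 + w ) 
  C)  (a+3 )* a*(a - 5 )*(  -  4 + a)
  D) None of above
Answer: A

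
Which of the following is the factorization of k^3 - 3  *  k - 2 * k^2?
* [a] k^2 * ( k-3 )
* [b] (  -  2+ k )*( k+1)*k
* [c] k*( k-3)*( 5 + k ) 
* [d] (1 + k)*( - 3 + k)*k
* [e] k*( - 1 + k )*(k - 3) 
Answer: d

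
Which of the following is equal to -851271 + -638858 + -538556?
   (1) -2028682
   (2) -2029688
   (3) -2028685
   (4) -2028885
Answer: 3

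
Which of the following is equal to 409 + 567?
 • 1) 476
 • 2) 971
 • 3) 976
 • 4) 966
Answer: 3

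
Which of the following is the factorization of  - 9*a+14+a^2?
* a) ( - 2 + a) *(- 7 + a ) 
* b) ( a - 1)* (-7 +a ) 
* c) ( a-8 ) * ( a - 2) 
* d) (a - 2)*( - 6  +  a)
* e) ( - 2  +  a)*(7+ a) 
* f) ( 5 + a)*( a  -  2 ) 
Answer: a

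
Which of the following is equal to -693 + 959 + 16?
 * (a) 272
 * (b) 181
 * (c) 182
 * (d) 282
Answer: d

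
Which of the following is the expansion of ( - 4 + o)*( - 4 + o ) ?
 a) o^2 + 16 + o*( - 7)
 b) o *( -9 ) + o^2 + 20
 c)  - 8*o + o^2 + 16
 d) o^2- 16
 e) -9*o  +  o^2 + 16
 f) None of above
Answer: c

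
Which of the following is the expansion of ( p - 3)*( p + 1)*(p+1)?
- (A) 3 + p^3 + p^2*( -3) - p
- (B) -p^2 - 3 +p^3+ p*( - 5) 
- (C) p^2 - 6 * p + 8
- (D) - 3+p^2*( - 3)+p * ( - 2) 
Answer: B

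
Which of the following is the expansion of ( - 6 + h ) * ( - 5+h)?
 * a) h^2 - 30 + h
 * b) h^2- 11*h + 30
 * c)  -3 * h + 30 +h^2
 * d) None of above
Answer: b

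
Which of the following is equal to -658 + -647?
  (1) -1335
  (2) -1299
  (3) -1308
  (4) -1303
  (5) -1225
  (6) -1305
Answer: 6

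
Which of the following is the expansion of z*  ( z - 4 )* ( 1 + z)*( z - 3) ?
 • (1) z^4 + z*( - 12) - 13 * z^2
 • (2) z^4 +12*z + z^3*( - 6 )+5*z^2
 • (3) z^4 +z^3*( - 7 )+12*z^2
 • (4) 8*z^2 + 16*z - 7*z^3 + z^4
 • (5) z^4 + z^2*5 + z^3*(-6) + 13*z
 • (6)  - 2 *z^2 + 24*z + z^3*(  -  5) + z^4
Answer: 2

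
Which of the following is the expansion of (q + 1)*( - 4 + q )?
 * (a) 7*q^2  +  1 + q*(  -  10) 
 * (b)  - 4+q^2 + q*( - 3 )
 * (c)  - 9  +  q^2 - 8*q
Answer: b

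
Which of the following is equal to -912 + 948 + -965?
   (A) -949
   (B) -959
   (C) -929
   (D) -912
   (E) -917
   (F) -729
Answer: C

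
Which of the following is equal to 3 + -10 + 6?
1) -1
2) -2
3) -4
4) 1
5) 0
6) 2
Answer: 1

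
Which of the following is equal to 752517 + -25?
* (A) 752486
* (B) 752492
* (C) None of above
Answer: B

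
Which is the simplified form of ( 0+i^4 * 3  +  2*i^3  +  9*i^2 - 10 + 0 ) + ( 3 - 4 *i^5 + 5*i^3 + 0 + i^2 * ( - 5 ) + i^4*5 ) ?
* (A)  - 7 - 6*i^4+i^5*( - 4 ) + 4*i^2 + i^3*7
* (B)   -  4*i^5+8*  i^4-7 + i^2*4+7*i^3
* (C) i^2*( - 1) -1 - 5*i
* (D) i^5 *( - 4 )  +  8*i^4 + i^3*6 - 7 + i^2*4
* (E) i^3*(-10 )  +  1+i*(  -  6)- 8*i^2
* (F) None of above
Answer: B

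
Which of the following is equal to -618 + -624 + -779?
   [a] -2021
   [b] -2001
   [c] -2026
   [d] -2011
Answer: a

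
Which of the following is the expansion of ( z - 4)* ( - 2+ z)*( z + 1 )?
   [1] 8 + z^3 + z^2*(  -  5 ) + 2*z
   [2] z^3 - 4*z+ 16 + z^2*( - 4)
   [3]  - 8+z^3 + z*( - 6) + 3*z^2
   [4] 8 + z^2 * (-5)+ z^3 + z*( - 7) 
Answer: 1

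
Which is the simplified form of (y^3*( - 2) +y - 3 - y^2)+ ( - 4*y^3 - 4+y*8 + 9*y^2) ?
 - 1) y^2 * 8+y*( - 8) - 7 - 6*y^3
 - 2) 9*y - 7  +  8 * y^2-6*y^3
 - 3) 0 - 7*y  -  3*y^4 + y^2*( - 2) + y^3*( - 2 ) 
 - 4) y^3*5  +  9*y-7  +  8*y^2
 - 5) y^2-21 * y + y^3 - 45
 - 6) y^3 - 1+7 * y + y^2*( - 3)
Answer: 2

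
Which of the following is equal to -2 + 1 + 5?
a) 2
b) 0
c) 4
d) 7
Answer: c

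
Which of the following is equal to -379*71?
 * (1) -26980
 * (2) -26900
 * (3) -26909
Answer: 3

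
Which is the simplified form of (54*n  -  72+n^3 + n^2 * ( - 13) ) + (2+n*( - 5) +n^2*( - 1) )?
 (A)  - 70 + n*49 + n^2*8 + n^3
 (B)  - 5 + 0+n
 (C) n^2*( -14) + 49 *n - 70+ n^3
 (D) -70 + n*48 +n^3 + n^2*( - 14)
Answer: C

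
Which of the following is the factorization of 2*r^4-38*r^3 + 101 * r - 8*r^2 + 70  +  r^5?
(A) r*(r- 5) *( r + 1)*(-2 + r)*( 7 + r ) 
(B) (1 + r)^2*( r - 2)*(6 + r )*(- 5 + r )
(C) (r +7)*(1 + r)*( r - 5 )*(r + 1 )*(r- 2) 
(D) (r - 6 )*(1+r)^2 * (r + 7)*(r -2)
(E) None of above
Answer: C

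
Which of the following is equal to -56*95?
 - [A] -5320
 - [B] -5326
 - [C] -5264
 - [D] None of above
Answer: A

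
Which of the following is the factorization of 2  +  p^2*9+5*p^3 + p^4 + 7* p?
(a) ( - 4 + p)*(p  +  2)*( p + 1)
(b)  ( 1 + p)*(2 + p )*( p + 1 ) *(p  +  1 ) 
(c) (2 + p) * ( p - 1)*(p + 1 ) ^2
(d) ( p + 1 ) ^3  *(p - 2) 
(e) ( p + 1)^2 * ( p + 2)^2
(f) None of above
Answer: b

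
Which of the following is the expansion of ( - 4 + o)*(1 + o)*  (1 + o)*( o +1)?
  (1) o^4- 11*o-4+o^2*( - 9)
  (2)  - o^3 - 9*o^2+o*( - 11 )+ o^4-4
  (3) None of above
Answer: 2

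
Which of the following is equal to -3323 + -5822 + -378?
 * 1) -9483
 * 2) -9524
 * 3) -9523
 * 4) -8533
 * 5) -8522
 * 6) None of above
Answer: 3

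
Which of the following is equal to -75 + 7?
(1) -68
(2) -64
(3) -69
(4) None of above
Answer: 1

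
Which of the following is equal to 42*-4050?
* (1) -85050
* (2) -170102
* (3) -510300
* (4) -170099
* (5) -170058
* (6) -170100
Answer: 6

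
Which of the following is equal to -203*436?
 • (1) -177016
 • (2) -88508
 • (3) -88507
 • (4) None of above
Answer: 2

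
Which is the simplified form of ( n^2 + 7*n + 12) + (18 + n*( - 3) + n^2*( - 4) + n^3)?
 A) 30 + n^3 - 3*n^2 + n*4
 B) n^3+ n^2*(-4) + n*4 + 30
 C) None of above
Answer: A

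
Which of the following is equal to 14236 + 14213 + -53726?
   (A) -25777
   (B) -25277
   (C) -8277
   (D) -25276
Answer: B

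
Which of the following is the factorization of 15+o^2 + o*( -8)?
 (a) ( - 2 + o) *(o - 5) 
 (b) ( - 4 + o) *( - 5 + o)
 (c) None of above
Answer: c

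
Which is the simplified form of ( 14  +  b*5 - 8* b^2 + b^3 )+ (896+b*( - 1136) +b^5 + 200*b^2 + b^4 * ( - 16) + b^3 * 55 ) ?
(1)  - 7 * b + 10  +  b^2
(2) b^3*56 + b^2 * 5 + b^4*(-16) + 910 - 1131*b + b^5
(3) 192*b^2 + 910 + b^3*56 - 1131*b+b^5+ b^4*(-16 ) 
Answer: 3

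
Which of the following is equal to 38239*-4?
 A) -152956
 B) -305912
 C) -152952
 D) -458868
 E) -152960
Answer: A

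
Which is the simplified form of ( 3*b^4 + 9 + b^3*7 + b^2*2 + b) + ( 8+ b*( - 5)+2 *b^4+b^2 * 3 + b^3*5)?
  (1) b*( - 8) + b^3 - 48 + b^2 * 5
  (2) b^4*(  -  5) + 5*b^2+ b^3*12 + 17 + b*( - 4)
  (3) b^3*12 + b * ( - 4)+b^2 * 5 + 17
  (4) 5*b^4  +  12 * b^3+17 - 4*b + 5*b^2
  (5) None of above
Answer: 4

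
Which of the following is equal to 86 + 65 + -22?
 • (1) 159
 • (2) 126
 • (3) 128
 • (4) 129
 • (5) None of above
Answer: 4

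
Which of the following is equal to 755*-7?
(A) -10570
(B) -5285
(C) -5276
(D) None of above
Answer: B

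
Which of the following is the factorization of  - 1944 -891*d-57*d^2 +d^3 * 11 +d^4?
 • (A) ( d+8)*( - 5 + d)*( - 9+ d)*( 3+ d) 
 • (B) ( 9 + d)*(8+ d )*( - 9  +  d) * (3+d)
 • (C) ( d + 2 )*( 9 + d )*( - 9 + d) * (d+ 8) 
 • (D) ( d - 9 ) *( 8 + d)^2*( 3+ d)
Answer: B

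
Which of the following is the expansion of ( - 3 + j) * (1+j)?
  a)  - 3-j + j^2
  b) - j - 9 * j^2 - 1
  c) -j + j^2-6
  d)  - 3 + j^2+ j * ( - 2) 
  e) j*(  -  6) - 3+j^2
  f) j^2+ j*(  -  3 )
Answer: d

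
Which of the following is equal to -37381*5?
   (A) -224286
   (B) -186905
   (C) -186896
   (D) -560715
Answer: B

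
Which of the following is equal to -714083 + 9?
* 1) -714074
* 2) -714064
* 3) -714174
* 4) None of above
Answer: 1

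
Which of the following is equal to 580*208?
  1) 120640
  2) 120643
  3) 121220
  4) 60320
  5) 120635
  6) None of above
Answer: 1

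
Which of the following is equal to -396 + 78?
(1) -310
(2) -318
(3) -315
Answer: 2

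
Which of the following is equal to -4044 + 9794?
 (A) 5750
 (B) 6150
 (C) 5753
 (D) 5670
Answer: A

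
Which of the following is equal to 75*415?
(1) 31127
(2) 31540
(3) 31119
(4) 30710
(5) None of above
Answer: 5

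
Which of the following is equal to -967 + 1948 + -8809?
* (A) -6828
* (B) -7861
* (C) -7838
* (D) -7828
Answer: D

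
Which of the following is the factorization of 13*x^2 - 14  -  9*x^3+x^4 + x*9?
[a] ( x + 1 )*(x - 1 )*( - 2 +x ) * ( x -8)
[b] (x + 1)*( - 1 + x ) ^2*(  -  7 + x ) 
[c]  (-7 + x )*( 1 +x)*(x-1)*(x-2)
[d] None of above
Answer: c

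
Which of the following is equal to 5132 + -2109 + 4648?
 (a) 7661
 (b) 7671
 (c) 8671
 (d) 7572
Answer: b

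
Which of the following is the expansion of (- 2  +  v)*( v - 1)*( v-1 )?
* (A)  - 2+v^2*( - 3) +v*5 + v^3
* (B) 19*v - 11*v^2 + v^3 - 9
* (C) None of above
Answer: C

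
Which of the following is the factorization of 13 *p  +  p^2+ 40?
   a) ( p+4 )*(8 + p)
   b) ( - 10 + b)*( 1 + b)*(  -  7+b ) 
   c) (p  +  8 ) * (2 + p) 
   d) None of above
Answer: d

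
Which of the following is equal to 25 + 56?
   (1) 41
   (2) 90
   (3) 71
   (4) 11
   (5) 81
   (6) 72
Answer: 5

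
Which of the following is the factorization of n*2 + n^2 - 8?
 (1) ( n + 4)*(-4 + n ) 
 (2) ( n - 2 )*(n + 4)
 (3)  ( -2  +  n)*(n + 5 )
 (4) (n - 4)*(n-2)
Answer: 2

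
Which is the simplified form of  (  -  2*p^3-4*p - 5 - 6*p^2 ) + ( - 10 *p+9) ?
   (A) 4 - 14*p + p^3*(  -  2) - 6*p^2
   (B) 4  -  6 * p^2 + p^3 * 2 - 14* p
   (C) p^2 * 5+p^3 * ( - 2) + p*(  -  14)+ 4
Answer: A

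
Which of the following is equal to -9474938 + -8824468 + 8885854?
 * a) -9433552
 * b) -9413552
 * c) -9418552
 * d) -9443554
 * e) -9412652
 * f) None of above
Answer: b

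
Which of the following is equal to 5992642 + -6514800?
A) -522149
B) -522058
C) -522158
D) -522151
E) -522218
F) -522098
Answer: C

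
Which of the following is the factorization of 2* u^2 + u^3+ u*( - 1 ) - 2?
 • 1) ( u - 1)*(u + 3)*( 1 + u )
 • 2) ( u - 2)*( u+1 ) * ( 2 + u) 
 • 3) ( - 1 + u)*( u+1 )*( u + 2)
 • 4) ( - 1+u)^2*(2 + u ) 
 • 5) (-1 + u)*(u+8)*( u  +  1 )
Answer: 3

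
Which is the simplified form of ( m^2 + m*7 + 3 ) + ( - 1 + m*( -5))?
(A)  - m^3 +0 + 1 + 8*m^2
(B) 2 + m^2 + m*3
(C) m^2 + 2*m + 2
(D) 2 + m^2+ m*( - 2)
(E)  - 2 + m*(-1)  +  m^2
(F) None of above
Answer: C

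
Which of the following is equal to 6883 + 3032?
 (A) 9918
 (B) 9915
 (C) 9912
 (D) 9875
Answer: B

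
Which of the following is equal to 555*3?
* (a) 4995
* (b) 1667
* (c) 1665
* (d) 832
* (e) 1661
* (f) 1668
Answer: c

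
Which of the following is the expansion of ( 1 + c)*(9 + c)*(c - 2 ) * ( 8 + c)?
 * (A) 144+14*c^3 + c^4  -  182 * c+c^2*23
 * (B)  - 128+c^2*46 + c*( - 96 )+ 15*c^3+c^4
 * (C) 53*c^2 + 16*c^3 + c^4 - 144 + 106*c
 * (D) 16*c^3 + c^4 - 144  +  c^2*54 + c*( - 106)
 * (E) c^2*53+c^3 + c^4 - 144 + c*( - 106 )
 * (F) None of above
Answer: F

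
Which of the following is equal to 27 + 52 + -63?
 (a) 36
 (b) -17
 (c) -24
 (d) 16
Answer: d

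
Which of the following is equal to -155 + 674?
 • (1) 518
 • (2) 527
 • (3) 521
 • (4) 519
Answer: 4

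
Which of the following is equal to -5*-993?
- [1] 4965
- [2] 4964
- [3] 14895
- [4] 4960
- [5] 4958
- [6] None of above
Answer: 1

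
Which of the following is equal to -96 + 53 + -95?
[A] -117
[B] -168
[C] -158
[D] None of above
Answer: D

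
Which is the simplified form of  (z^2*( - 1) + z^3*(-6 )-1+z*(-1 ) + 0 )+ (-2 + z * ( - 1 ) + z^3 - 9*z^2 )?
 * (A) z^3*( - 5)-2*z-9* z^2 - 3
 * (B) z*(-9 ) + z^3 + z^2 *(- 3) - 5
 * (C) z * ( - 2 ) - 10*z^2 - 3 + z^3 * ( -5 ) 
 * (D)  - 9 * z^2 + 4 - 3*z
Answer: C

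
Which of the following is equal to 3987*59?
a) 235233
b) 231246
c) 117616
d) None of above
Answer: a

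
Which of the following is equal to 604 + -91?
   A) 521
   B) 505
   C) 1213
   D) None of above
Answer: D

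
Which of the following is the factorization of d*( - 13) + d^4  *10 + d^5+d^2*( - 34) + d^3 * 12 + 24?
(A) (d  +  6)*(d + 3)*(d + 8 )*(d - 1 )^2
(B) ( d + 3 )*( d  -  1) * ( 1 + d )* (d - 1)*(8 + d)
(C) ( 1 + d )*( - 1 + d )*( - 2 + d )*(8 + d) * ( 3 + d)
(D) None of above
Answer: B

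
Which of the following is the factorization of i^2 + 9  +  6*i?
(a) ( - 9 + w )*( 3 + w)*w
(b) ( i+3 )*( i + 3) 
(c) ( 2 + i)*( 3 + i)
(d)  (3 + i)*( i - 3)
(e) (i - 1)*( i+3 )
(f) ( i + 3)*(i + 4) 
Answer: b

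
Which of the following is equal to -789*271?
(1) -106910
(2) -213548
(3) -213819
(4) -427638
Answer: 3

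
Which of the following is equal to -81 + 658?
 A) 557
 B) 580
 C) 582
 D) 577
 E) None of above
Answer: D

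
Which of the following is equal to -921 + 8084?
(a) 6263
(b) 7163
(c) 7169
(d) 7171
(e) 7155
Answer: b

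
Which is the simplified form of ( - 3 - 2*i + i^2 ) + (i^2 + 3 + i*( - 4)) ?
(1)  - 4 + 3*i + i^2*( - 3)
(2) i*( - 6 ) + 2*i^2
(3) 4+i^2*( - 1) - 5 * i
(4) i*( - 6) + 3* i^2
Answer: 2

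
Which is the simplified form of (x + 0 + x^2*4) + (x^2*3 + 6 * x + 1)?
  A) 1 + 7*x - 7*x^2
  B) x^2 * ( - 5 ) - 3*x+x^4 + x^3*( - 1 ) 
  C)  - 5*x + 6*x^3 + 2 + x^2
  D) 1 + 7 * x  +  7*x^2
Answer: D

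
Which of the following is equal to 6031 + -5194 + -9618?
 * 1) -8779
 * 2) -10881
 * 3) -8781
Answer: 3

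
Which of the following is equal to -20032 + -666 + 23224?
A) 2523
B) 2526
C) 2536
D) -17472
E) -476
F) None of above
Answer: B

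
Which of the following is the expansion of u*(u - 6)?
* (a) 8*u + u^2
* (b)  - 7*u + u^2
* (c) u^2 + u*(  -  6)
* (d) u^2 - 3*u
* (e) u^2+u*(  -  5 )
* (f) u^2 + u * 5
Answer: c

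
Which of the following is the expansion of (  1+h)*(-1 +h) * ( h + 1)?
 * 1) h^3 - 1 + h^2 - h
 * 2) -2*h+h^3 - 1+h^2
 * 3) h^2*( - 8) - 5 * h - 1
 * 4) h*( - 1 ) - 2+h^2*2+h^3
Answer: 1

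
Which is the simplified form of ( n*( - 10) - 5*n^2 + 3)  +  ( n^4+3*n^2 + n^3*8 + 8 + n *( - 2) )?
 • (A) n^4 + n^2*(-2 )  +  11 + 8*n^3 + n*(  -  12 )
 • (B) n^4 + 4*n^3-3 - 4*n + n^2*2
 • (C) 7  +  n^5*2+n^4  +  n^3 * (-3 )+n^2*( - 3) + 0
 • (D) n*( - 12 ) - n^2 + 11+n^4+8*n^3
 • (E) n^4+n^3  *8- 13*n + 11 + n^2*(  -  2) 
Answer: A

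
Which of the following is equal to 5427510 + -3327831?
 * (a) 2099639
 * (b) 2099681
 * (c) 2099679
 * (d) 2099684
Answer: c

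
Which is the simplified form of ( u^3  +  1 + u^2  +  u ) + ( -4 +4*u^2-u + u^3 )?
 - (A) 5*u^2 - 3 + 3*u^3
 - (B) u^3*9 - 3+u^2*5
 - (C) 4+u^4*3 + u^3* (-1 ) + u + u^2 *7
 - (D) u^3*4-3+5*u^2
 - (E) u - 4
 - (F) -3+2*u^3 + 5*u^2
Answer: F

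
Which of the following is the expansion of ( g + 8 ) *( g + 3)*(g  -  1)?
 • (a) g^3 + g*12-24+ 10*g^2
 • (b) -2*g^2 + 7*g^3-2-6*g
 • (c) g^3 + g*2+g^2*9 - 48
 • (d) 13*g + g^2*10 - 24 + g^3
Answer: d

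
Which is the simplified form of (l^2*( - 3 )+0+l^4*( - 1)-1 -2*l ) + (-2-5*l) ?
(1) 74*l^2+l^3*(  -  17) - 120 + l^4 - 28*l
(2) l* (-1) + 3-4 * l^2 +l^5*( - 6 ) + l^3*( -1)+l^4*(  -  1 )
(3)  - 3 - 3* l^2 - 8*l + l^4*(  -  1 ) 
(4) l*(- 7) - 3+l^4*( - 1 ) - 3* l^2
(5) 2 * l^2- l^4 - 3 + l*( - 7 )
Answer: 4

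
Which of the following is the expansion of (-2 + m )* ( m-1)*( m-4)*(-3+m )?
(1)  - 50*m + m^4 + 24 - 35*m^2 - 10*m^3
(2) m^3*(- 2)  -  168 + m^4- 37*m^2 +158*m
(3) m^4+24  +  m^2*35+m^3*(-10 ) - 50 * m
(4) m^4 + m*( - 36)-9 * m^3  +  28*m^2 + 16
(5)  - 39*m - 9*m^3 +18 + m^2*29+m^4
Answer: 3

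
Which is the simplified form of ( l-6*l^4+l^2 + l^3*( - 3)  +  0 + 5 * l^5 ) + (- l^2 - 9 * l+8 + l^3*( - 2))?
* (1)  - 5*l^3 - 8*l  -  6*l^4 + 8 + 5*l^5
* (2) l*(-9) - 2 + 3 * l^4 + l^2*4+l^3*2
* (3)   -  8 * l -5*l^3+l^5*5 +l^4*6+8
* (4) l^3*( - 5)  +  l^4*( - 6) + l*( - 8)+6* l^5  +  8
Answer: 1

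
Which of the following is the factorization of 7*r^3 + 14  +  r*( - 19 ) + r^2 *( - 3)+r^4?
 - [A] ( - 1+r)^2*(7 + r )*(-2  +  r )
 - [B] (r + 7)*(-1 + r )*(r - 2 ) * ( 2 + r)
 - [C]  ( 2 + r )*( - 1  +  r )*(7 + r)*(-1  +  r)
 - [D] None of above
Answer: C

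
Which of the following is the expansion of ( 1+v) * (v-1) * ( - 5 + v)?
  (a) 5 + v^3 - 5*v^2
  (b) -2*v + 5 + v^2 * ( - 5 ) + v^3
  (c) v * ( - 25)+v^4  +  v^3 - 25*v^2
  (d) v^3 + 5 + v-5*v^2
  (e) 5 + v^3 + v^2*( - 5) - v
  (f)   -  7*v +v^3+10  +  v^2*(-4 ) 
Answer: e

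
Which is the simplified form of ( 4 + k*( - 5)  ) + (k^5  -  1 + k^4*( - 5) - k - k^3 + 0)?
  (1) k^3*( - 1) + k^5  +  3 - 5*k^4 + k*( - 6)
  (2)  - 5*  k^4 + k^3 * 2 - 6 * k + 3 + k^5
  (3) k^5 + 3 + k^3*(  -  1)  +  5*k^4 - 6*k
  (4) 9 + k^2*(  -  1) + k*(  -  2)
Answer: 1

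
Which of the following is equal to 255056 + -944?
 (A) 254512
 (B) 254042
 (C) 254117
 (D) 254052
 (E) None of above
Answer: E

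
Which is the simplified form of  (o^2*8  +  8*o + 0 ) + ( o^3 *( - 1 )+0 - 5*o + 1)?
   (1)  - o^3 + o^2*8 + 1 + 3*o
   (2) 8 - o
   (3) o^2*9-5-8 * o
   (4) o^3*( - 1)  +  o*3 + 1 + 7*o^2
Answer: 1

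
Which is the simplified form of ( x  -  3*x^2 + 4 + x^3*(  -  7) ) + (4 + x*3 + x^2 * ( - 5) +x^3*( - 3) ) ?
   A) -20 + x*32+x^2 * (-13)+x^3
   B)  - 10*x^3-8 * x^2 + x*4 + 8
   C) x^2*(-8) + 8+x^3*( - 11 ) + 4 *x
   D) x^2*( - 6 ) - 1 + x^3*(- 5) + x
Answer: B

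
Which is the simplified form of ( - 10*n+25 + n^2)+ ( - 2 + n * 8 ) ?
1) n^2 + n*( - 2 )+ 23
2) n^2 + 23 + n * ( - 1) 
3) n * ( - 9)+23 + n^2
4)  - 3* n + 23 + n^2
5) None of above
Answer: 1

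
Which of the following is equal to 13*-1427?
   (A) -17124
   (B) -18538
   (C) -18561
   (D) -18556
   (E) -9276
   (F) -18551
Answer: F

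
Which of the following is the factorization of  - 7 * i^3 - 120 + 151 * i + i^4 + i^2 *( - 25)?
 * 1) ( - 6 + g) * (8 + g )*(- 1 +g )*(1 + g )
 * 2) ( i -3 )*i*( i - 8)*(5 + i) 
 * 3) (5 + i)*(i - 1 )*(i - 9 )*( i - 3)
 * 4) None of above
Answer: 4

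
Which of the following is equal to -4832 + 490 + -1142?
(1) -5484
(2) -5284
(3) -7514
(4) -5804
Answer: 1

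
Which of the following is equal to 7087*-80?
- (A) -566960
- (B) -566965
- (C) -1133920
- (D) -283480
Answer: A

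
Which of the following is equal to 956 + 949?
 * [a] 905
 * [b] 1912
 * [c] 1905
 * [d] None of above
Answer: c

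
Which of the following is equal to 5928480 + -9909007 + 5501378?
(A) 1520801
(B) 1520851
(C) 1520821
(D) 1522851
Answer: B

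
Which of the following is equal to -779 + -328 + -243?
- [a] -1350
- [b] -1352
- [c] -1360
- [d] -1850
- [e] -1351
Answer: a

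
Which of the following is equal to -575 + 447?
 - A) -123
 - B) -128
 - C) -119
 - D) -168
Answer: B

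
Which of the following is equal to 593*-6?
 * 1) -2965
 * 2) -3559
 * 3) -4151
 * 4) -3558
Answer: 4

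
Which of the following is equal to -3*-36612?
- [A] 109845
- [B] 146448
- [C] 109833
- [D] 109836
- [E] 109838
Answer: D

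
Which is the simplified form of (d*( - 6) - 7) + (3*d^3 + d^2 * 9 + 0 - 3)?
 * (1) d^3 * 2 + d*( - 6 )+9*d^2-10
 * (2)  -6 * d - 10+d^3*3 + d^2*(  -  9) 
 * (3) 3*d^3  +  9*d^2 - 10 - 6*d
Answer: 3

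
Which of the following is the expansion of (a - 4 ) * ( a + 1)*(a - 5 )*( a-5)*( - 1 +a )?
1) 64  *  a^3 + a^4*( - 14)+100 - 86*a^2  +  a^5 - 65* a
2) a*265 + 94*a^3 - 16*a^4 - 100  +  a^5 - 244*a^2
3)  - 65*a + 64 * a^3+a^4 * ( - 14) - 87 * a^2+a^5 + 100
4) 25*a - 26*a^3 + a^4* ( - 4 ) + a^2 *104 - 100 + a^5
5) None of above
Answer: 1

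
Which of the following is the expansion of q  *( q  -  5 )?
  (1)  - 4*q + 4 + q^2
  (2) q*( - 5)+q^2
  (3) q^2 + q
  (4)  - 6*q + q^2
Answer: 2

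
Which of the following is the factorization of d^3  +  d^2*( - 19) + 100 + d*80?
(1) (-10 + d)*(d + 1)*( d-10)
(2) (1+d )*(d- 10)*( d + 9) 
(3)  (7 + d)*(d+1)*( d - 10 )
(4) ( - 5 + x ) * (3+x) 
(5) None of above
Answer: 1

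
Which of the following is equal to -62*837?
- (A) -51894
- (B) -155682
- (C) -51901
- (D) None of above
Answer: A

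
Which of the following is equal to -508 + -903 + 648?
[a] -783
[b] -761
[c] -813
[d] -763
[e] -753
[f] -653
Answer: d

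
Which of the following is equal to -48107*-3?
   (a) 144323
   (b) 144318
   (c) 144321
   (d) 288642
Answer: c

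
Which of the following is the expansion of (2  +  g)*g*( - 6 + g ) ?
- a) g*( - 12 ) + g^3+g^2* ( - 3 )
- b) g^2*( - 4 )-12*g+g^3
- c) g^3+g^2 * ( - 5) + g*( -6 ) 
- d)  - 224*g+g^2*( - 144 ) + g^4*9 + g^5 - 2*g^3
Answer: b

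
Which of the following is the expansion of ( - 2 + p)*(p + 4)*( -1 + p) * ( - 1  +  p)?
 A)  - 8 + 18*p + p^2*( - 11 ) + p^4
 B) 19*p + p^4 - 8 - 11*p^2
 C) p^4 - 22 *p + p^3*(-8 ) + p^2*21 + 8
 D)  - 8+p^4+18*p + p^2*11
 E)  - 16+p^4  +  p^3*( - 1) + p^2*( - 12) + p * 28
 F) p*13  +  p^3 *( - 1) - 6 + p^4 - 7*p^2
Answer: A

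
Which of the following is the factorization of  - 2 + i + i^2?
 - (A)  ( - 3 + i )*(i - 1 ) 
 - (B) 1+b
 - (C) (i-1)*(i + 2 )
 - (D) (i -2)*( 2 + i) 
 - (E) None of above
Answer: C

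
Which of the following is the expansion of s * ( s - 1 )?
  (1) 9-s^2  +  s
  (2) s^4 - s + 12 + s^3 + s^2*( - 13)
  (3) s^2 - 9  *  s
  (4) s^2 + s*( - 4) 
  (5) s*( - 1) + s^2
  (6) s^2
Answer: 5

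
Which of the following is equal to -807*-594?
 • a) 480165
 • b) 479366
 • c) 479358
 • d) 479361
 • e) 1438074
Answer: c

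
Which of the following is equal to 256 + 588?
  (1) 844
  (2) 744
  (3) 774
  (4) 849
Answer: 1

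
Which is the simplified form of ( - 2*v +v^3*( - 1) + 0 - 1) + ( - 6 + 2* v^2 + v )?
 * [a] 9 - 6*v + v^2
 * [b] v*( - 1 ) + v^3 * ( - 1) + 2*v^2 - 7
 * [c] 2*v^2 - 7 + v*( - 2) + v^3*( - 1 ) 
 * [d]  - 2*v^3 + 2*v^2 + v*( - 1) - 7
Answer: b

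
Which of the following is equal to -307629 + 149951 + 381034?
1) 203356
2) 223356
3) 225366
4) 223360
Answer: 2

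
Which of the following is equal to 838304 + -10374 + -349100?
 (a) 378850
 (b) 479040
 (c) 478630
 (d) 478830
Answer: d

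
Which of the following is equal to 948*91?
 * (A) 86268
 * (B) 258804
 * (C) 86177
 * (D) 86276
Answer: A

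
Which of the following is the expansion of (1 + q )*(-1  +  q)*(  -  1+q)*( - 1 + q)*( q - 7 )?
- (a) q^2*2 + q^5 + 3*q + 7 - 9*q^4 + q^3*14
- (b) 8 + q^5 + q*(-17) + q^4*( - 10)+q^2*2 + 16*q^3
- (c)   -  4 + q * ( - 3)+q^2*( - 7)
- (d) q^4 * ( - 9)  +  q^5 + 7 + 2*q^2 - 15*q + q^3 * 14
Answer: d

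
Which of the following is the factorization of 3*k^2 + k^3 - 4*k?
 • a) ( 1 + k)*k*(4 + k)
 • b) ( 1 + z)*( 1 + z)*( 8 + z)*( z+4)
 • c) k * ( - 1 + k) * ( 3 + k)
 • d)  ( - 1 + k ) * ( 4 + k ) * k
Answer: d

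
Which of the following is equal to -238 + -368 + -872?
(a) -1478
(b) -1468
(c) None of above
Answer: a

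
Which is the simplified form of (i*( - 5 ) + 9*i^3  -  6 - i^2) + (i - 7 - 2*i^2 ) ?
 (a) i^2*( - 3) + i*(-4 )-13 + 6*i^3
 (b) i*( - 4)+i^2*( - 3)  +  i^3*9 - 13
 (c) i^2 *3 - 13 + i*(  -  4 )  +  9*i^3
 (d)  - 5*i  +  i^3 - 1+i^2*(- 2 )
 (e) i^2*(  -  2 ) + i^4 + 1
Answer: b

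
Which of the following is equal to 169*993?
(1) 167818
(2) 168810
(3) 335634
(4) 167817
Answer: 4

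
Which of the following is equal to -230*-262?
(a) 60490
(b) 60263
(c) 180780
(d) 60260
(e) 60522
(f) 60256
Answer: d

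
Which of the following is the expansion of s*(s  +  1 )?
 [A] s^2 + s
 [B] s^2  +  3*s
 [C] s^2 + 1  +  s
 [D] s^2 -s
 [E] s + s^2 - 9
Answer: A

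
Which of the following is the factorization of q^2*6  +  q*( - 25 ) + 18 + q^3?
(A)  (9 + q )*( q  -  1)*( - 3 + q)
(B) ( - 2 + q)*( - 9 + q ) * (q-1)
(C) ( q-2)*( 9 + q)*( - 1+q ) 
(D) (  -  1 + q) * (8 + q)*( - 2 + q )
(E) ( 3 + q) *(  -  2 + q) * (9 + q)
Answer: C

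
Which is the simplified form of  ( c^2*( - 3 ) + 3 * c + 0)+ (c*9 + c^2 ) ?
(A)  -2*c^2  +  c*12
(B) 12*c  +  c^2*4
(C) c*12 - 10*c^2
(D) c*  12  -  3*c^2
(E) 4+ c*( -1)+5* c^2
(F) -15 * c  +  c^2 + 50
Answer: A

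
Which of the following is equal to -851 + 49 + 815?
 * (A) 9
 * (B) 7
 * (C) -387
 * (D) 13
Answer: D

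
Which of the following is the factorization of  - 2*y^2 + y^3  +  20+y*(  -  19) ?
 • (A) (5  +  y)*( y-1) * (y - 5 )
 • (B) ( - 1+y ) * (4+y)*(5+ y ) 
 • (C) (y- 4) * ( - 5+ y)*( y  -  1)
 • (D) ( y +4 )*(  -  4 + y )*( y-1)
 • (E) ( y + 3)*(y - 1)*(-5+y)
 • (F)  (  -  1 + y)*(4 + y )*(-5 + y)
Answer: F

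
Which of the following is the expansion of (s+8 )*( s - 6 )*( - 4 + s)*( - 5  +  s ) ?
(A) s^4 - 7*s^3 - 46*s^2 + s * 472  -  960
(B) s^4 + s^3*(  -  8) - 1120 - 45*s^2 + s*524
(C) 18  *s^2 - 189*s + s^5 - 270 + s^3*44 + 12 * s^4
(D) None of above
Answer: A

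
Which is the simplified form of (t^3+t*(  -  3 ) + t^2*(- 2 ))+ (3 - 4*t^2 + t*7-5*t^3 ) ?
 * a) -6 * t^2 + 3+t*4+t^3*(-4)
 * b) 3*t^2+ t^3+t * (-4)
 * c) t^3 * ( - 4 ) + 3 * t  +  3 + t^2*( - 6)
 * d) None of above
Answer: a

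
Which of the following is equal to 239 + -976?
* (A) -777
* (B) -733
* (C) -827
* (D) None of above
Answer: D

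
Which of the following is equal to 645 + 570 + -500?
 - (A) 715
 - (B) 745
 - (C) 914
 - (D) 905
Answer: A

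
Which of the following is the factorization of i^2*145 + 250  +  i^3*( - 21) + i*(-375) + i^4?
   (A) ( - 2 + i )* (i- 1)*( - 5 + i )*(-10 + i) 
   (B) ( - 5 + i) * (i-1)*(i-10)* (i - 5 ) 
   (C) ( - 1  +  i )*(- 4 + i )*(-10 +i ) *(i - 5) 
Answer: B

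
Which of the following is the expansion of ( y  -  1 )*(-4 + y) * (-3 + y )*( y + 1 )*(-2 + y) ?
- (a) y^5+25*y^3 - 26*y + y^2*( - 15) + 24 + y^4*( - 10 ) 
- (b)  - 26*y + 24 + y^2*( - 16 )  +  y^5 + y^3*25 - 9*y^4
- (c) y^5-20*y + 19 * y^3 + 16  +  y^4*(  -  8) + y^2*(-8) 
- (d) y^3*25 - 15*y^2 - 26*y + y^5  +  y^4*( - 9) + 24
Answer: d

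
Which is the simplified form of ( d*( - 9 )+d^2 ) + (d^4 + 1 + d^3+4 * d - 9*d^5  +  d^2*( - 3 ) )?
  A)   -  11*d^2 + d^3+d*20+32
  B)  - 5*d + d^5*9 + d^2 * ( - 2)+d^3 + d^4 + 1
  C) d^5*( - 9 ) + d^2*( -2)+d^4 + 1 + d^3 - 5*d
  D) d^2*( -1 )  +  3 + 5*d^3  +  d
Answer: C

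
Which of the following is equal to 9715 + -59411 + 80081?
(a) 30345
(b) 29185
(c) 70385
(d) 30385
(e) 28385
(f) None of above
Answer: d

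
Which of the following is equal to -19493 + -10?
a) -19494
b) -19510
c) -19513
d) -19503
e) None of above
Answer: d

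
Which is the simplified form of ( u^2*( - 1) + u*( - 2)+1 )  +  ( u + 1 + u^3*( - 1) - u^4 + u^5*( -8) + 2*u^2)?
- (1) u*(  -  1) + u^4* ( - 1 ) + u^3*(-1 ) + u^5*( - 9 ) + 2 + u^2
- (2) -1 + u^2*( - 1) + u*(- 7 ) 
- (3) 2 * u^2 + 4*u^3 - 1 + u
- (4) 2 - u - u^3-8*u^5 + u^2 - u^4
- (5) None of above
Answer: 4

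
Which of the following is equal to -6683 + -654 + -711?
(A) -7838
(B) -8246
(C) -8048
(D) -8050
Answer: C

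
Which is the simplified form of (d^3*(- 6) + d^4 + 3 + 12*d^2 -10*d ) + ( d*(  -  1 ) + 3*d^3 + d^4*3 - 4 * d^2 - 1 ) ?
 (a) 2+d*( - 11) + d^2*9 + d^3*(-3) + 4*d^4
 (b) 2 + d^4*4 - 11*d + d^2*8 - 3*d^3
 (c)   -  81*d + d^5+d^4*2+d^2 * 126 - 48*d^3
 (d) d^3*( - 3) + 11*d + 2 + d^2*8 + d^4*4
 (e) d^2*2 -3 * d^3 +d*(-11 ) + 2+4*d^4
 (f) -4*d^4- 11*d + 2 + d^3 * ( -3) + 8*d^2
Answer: b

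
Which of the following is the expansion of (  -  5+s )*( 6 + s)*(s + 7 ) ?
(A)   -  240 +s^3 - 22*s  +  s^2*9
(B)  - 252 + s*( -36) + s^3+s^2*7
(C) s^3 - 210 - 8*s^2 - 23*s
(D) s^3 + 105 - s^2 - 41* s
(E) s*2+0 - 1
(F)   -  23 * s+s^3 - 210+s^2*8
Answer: F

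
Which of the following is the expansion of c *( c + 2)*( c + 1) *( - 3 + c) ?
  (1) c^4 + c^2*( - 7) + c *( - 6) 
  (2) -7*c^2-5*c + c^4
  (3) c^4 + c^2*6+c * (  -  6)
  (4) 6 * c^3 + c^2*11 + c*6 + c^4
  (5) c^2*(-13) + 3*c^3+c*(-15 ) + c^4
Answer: 1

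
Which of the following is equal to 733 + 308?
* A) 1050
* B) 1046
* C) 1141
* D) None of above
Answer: D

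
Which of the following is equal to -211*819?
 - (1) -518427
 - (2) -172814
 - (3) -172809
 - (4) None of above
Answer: 3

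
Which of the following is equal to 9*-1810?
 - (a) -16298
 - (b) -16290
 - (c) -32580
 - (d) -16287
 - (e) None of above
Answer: b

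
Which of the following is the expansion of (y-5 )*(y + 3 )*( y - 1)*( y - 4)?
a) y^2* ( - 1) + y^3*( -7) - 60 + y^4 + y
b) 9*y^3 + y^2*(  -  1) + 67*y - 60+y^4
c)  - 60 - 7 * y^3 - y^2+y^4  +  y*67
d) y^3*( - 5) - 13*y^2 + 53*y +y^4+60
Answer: c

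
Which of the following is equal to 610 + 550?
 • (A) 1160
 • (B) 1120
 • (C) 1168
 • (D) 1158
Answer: A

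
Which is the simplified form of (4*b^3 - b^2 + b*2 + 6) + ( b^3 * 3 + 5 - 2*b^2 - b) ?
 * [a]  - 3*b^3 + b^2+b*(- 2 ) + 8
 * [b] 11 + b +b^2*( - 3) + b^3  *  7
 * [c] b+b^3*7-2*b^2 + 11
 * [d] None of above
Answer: b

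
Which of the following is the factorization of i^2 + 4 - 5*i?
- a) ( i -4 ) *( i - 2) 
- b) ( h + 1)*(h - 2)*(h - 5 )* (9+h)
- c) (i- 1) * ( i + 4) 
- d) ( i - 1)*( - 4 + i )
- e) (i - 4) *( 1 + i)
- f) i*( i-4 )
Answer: d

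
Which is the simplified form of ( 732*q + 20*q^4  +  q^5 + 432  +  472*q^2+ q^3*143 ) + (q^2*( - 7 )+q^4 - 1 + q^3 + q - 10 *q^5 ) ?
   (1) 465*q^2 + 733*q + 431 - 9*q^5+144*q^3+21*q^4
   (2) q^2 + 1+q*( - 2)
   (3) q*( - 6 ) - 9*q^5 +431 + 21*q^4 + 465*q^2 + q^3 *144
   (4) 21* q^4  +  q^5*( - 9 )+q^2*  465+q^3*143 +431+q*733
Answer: 1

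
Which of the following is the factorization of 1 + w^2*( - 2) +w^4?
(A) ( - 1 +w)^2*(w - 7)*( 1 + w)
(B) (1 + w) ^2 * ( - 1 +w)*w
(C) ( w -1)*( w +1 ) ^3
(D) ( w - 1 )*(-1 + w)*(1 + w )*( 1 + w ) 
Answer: D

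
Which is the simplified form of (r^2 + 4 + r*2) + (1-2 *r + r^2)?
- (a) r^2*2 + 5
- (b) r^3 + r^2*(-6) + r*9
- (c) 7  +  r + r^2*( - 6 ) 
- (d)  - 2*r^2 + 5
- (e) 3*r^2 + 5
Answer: a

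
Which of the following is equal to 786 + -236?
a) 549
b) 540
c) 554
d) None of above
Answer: d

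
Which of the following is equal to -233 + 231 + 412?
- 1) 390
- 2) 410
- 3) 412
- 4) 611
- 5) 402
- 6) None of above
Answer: 2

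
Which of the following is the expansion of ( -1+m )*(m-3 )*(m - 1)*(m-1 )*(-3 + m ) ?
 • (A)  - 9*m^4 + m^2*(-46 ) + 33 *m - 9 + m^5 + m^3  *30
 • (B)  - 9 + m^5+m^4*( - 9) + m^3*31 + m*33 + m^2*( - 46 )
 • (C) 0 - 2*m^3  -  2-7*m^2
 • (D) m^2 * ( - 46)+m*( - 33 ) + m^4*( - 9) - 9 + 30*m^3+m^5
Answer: A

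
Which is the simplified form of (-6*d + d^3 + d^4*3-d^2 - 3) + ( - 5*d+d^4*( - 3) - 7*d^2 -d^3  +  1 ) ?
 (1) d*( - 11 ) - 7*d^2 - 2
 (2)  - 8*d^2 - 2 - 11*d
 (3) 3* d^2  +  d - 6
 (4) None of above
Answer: 2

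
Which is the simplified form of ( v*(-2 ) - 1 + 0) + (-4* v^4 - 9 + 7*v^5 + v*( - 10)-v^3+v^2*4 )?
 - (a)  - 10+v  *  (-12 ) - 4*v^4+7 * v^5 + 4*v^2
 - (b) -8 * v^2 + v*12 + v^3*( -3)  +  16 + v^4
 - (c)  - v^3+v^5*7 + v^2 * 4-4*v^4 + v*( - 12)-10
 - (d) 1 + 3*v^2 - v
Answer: c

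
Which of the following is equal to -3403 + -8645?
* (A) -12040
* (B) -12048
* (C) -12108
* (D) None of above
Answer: B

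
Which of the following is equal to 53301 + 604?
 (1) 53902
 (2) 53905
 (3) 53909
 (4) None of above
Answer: 2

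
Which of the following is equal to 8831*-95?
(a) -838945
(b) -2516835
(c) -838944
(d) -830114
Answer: a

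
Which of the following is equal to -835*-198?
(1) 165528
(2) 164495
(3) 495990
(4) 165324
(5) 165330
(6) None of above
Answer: 5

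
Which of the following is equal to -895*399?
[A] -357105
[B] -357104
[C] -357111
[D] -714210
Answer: A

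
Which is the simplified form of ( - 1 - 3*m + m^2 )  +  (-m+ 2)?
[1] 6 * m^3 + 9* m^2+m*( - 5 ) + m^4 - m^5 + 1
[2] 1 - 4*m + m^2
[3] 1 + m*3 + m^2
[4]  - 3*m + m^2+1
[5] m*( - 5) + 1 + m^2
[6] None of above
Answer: 2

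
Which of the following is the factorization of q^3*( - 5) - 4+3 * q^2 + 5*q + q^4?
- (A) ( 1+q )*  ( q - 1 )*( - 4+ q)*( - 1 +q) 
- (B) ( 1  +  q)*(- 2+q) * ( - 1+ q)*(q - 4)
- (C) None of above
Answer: A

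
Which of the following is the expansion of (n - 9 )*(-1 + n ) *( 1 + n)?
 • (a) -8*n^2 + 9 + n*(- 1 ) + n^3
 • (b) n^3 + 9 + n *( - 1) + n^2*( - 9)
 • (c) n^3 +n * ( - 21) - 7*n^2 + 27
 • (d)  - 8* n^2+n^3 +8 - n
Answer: b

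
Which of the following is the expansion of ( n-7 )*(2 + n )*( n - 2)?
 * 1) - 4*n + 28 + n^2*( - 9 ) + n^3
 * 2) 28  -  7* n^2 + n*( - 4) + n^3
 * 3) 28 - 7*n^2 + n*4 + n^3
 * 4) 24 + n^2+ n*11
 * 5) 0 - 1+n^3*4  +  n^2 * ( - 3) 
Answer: 2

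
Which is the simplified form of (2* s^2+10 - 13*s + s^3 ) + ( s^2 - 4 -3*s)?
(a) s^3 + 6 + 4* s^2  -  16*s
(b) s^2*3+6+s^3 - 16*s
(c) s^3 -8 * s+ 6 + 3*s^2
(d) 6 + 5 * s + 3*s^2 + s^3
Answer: b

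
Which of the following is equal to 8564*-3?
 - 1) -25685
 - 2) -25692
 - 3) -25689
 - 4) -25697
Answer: 2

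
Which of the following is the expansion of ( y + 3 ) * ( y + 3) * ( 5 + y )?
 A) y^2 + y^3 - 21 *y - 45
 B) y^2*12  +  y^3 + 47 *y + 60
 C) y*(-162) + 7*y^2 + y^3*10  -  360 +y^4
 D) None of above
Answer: D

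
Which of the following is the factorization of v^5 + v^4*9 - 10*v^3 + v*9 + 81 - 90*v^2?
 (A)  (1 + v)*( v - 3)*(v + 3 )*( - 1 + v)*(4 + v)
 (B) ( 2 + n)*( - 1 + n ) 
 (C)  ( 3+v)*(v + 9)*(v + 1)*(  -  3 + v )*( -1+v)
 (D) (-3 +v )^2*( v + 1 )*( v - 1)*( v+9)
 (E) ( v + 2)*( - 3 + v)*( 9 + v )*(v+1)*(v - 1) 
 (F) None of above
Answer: C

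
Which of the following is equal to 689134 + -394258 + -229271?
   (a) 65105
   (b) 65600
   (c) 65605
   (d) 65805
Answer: c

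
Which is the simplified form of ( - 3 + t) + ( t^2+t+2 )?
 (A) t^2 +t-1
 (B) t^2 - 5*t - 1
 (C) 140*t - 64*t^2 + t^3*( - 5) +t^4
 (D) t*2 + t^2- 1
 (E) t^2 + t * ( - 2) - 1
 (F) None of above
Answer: D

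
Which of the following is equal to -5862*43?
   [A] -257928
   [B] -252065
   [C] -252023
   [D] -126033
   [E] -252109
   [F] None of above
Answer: F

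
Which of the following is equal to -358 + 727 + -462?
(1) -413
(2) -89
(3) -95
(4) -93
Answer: 4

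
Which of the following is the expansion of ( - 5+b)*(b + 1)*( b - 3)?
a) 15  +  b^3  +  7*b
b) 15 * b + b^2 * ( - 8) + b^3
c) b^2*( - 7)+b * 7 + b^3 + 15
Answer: c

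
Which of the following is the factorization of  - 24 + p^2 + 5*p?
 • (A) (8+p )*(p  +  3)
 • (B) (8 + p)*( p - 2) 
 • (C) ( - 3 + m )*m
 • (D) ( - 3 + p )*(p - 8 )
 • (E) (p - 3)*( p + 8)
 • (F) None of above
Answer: E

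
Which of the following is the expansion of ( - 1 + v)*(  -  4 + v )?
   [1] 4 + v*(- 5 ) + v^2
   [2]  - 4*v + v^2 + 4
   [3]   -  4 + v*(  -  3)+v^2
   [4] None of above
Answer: 1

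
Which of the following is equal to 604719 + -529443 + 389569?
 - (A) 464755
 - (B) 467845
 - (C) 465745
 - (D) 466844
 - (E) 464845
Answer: E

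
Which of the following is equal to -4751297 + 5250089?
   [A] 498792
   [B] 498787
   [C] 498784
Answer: A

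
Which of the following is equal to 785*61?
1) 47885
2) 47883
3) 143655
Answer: 1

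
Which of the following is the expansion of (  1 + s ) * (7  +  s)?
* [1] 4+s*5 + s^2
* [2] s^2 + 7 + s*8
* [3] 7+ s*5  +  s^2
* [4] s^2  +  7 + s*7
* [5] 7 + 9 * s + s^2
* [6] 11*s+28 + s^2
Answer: 2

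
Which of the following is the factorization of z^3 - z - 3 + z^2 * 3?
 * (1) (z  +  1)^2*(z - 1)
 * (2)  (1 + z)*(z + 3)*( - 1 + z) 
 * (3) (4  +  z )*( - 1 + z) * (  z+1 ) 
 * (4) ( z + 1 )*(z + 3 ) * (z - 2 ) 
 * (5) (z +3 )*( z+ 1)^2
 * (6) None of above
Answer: 2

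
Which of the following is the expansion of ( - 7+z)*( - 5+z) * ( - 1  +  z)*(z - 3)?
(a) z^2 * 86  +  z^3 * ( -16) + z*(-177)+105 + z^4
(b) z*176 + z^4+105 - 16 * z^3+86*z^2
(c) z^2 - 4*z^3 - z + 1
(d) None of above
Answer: d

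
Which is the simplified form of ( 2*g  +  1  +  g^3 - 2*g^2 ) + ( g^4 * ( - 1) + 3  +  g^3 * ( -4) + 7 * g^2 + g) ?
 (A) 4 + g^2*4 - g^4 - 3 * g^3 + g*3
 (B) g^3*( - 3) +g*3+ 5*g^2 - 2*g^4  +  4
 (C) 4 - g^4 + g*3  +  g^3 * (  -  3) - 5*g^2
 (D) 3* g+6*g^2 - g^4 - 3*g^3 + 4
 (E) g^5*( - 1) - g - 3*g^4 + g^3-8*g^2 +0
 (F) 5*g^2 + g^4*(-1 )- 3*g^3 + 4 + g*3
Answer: F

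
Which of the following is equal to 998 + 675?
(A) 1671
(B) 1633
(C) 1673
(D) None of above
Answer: C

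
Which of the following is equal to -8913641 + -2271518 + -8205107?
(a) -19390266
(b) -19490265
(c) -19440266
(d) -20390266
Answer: a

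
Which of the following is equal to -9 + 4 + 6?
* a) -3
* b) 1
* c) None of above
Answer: b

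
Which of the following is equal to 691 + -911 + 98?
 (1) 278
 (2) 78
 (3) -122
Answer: 3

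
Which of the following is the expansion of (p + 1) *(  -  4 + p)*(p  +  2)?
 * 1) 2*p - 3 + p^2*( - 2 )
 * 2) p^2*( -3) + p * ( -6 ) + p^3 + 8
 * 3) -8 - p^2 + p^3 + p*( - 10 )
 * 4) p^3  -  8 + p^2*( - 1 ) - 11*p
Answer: 3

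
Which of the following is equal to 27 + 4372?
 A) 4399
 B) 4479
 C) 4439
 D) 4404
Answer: A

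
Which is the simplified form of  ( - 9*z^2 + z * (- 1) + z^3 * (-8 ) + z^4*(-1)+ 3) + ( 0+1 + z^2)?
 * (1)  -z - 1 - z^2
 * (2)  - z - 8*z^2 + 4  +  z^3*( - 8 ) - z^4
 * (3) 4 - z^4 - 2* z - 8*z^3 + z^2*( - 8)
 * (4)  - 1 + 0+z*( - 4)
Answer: 2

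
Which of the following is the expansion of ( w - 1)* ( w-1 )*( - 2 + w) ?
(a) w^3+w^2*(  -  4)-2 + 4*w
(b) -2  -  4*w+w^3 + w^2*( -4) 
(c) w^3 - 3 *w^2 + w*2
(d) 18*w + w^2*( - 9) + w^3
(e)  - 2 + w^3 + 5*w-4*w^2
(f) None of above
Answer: e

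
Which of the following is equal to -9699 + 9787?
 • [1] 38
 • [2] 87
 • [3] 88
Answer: 3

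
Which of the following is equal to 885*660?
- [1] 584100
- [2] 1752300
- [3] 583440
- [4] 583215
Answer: 1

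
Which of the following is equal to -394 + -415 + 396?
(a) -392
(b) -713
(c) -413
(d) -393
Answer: c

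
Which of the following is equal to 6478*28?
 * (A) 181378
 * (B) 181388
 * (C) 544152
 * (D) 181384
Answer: D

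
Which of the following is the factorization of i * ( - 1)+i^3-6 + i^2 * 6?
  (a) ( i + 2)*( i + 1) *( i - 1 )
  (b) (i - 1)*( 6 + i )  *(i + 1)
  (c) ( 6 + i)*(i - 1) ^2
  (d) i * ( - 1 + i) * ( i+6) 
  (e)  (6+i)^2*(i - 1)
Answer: b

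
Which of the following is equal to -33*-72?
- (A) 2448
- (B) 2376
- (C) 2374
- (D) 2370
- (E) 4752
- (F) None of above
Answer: B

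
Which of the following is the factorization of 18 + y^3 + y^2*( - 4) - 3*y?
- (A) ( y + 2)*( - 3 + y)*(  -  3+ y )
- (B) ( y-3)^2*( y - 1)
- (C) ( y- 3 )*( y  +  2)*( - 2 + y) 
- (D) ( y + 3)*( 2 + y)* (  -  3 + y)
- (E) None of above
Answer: A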